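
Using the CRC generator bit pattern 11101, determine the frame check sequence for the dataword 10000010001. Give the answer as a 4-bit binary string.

Append 4 zeros: 100000100010000. Divide by 11101 (XOR where the leading bit is 1):
  pos 0: 10000 XOR 11101 = 01101
  pos 1: 11010 XOR 11101 = 00111
  pos 3: 11110 XOR 11101 = 00011
  pos 6: 11001 XOR 11101 = 00100
  pos 8: 10000 XOR 11101 = 01101
  pos 9: 11010 XOR 11101 = 00111
Remainder (last 4 bits) = 1110. This is the CRC / FCS.

1110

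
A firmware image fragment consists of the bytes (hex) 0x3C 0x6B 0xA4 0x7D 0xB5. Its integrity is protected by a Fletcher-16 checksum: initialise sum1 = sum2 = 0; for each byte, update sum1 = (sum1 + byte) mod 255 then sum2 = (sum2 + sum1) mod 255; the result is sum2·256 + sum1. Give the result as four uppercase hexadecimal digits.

Running sums (mod 255):
  after byte 0 (0x3C): sum1=60, sum2=60
  after byte 1 (0x6B): sum1=167, sum2=227
  after byte 2 (0xA4): sum1=76, sum2=48
  after byte 3 (0x7D): sum1=201, sum2=249
  after byte 4 (0xB5): sum1=127, sum2=121
Checksum = sum2·256 + sum1 = 121·256 + 127 = 31103 = 0x797F.

797F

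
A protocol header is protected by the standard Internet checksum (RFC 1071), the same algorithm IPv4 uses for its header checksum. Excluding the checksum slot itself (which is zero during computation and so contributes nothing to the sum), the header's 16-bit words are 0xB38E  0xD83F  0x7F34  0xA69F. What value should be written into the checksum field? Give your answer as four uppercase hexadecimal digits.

One's-complement addition (fold any carry out of bit 15 back into bit 0):
  0xB38E + 0xD83F = 0x18BCD → wrap carry → 0x8BCE
  0x8BCE + 0x7F34 = 0x10B02 → wrap carry → 0x0B03
  0x0B03 + 0xA69F = 0x0B1A2
One's-complement sum = 0xB1A2.
Checksum = ~0xB1A2 & 0xFFFF = 0x4E5D.

4E5D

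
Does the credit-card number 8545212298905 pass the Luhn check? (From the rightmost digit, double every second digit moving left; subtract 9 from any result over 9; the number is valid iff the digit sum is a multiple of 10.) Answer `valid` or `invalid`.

invalid

From the right, keep odd positions and double even positions (subtract 9 from any doubled value over 9):
  doubled (positions 2,4,...): 0 7 4 2 1 1 → sum 15
  kept (positions 1,3,...): 5 9 9 2 2 4 8 → sum 39
Total = 54.
54 mod 10 = 4, so the number is invalid.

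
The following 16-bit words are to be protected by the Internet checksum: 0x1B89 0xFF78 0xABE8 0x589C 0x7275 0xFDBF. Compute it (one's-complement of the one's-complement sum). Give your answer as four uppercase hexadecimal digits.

7043

One's-complement addition (fold any carry out of bit 15 back into bit 0):
  0x1B89 + 0xFF78 = 0x11B01 → wrap carry → 0x1B02
  0x1B02 + 0xABE8 = 0x0C6EA
  0xC6EA + 0x589C = 0x11F86 → wrap carry → 0x1F87
  0x1F87 + 0x7275 = 0x091FC
  0x91FC + 0xFDBF = 0x18FBB → wrap carry → 0x8FBC
One's-complement sum = 0x8FBC.
Checksum = ~0x8FBC & 0xFFFF = 0x7043.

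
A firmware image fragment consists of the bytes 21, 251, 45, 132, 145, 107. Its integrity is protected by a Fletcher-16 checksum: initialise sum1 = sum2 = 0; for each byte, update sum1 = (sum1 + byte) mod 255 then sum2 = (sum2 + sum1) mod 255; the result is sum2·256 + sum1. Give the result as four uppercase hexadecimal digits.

Running sums (mod 255):
  after byte 0 (21): sum1=21, sum2=21
  after byte 1 (251): sum1=17, sum2=38
  after byte 2 (45): sum1=62, sum2=100
  after byte 3 (132): sum1=194, sum2=39
  after byte 4 (145): sum1=84, sum2=123
  after byte 5 (107): sum1=191, sum2=59
Checksum = sum2·256 + sum1 = 59·256 + 191 = 15295 = 0x3BBF.

3BBF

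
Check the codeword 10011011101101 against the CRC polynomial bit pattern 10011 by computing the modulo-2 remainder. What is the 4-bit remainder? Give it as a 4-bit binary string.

1100

Modulo-2 division of 10011011101101 by 10011:
  pos 0: 10011 XOR 10011 = 00000
  pos 6: 11101 XOR 10011 = 01110
  pos 7: 11101 XOR 10011 = 01110
  pos 8: 11100 XOR 10011 = 01111
  pos 9: 11111 XOR 10011 = 01100
Remainder = 1100 (nonzero — an error is detected).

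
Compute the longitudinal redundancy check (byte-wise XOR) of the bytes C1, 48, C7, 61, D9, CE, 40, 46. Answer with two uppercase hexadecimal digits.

XOR the bytes together:
  start with 0xC1
  0xC1 ⊕ 0x48 = 0x89
  0x89 ⊕ 0xC7 = 0x4E
  0x4E ⊕ 0x61 = 0x2F
  0x2F ⊕ 0xD9 = 0xF6
  0xF6 ⊕ 0xCE = 0x38
  0x38 ⊕ 0x40 = 0x78
  0x78 ⊕ 0x46 = 0x3E

3E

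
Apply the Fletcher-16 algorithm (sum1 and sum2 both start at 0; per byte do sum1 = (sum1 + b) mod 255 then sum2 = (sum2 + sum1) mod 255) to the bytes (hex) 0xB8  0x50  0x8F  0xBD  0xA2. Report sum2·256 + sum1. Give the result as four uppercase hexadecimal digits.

A9F8

Running sums (mod 255):
  after byte 0 (0xB8): sum1=184, sum2=184
  after byte 1 (0x50): sum1=9, sum2=193
  after byte 2 (0x8F): sum1=152, sum2=90
  after byte 3 (0xBD): sum1=86, sum2=176
  after byte 4 (0xA2): sum1=248, sum2=169
Checksum = sum2·256 + sum1 = 169·256 + 248 = 43512 = 0xA9F8.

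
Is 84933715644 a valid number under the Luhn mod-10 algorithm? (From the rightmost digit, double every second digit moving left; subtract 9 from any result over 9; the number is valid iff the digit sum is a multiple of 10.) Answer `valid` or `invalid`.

From the right, keep odd positions and double even positions (subtract 9 from any doubled value over 9):
  doubled (positions 2,4,...): 8 1 5 6 8 → sum 28
  kept (positions 1,3,...): 4 6 1 3 9 8 → sum 31
Total = 59.
59 mod 10 = 9, so the number is invalid.

invalid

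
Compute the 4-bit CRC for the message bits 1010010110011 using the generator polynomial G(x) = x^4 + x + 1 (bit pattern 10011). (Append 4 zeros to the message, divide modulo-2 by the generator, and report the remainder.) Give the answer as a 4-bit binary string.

1111

Append 4 zeros: 10100101100110000. Divide by 10011 (XOR where the leading bit is 1):
  pos 0: 10100 XOR 10011 = 00111
  pos 2: 11110 XOR 10011 = 01101
  pos 3: 11011 XOR 10011 = 01000
  pos 4: 10001 XOR 10011 = 00010
  pos 7: 10001 XOR 10011 = 00010
  pos 10: 10100 XOR 10011 = 00111
  pos 12: 11100 XOR 10011 = 01111
Remainder (last 4 bits) = 1111. This is the CRC / FCS.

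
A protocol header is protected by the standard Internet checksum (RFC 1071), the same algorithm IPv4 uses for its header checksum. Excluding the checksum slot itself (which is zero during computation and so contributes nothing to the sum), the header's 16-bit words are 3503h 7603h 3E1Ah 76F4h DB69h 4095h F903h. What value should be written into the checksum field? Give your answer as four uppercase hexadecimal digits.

8AE7

One's-complement addition (fold any carry out of bit 15 back into bit 0):
  0x3503 + 0x7603 = 0x0AB06
  0xAB06 + 0x3E1A = 0x0E920
  0xE920 + 0x76F4 = 0x16014 → wrap carry → 0x6015
  0x6015 + 0xDB69 = 0x13B7E → wrap carry → 0x3B7F
  0x3B7F + 0x4095 = 0x07C14
  0x7C14 + 0xF903 = 0x17517 → wrap carry → 0x7518
One's-complement sum = 0x7518.
Checksum = ~0x7518 & 0xFFFF = 0x8AE7.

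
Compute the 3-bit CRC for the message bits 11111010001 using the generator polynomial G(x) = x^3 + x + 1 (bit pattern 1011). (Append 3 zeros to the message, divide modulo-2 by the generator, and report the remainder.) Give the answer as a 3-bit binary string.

Append 3 zeros: 11111010001000. Divide by 1011 (XOR where the leading bit is 1):
  pos 0: 1111 XOR 1011 = 0100
  pos 1: 1001 XOR 1011 = 0010
  pos 3: 1001 XOR 1011 = 0010
  pos 5: 1000 XOR 1011 = 0011
  pos 7: 1101 XOR 1011 = 0110
  pos 8: 1100 XOR 1011 = 0111
  pos 9: 1110 XOR 1011 = 0101
  pos 10: 1010 XOR 1011 = 0001
Remainder (last 3 bits) = 001. This is the CRC / FCS.

001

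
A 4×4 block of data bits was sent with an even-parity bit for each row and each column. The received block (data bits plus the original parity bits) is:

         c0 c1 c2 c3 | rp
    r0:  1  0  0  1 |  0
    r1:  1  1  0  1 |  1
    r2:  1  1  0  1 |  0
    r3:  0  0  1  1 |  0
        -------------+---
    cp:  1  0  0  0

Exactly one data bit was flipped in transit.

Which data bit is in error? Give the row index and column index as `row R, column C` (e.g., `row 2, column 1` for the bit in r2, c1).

row 2, column 2

Recompute each row's even parity and compare to rp:
  r0: data parity 0, sent rp 0 → ok
  r1: data parity 1, sent rp 1 → ok
  r2: data parity 1, sent rp 0 → mismatch
  r3: data parity 0, sent rp 0 → ok
Recompute each column's even parity and compare to cp:
  c0: data parity 1, sent cp 1 → ok
  c1: data parity 0, sent cp 0 → ok
  c2: data parity 1, sent cp 0 → mismatch
  c3: data parity 0, sent cp 0 → ok
Exactly one row (r2) and one column (c2) fail → the flipped bit is at their intersection.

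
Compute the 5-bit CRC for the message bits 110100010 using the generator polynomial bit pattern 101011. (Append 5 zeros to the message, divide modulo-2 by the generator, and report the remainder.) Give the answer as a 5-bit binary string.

Append 5 zeros: 11010001000000. Divide by 101011 (XOR where the leading bit is 1):
  pos 0: 110100 XOR 101011 = 011111
  pos 1: 111110 XOR 101011 = 010101
  pos 2: 101011 XOR 101011 = 000000
Remainder (last 5 bits) = 00000. This is the CRC / FCS.

00000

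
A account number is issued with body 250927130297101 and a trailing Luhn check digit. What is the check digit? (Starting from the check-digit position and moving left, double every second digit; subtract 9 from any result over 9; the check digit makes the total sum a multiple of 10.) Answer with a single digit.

Partial digits right→left: 1 0 1 7 9 2 0 3 1 7 2 9 0 5 2
Double every second digit counting from the check-digit position (so the 1st, 3rd, 5th, ... of the partial from the right).
  doubled (with −9 where >9): 2 2 9 0 2 4 0 4 → sum 23
  kept as-is: 0 7 2 3 7 9 5 → sum 33
Total = 23 + 33 = 56.
Check digit = (10 − (56 mod 10)) mod 10 = 4.

4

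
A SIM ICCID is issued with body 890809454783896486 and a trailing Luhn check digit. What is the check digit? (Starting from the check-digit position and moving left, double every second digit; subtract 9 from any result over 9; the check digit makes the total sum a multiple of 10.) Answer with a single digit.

7

Partial digits right→left: 6 8 4 6 9 8 3 8 7 4 5 4 9 0 8 0 9 8
Double every second digit counting from the check-digit position (so the 1st, 3rd, 5th, ... of the partial from the right).
  doubled (with −9 where >9): 3 8 9 6 5 1 9 7 9 → sum 57
  kept as-is: 8 6 8 8 4 4 0 0 8 → sum 46
Total = 57 + 46 = 103.
Check digit = (10 − (103 mod 10)) mod 10 = 7.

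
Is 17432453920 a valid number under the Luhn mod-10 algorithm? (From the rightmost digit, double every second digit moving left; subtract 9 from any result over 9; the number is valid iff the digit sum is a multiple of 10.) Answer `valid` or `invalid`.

From the right, keep odd positions and double even positions (subtract 9 from any doubled value over 9):
  doubled (positions 2,4,...): 4 6 8 6 5 → sum 29
  kept (positions 1,3,...): 0 9 5 2 4 1 → sum 21
Total = 50.
50 mod 10 = 0, so the number is valid.

valid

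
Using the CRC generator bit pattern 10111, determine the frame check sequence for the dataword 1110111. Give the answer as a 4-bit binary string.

1100

Append 4 zeros: 11101110000. Divide by 10111 (XOR where the leading bit is 1):
  pos 0: 11101 XOR 10111 = 01010
  pos 1: 10101 XOR 10111 = 00010
  pos 4: 10100 XOR 10111 = 00011
Remainder (last 4 bits) = 1100. This is the CRC / FCS.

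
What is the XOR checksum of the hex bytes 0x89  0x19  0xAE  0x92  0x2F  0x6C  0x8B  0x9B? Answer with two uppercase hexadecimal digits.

FF

XOR the bytes together:
  start with 0x89
  0x89 ⊕ 0x19 = 0x90
  0x90 ⊕ 0xAE = 0x3E
  0x3E ⊕ 0x92 = 0xAC
  0xAC ⊕ 0x2F = 0x83
  0x83 ⊕ 0x6C = 0xEF
  0xEF ⊕ 0x8B = 0x64
  0x64 ⊕ 0x9B = 0xFF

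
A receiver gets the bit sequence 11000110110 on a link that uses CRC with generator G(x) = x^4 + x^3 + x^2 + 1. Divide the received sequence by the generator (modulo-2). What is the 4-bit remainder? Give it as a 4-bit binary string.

Modulo-2 division of 11000110110 by 11101:
  pos 0: 11000 XOR 11101 = 00101
  pos 2: 10111 XOR 11101 = 01010
  pos 3: 10100 XOR 11101 = 01001
  pos 4: 10011 XOR 11101 = 01110
  pos 5: 11101 XOR 11101 = 00000
Remainder = 0000 (zero — the frame passes the CRC check).

0000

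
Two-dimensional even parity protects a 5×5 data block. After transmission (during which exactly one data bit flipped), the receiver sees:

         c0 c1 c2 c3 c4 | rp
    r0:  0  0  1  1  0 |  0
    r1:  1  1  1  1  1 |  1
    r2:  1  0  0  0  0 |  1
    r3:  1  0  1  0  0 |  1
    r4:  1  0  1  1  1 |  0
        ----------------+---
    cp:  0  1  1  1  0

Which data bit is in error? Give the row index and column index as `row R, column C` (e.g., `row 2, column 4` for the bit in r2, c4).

Recompute each row's even parity and compare to rp:
  r0: data parity 0, sent rp 0 → ok
  r1: data parity 1, sent rp 1 → ok
  r2: data parity 1, sent rp 1 → ok
  r3: data parity 0, sent rp 1 → mismatch
  r4: data parity 0, sent rp 0 → ok
Recompute each column's even parity and compare to cp:
  c0: data parity 0, sent cp 0 → ok
  c1: data parity 1, sent cp 1 → ok
  c2: data parity 0, sent cp 1 → mismatch
  c3: data parity 1, sent cp 1 → ok
  c4: data parity 0, sent cp 0 → ok
Exactly one row (r3) and one column (c2) fail → the flipped bit is at their intersection.

row 3, column 2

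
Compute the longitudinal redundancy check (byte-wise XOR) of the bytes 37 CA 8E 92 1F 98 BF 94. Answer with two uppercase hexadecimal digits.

XOR the bytes together:
  start with 0x37
  0x37 ⊕ 0xCA = 0xFD
  0xFD ⊕ 0x8E = 0x73
  0x73 ⊕ 0x92 = 0xE1
  0xE1 ⊕ 0x1F = 0xFE
  0xFE ⊕ 0x98 = 0x66
  0x66 ⊕ 0xBF = 0xD9
  0xD9 ⊕ 0x94 = 0x4D

4D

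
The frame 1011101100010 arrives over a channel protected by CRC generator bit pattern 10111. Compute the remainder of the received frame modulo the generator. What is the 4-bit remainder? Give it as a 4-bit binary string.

Modulo-2 division of 1011101100010 by 10111:
  pos 0: 10111 XOR 10111 = 00000
  pos 6: 11000 XOR 10111 = 01111
  pos 7: 11111 XOR 10111 = 01000
  pos 8: 10000 XOR 10111 = 00111
Remainder = 0111 (nonzero — an error is detected).

0111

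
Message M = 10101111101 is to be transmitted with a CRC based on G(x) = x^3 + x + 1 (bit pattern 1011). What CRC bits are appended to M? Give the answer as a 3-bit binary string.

Append 3 zeros: 10101111101000. Divide by 1011 (XOR where the leading bit is 1):
  pos 0: 1010 XOR 1011 = 0001
  pos 3: 1111 XOR 1011 = 0100
  pos 4: 1001 XOR 1011 = 0010
  pos 6: 1010 XOR 1011 = 0001
  pos 9: 1100 XOR 1011 = 0111
  pos 10: 1110 XOR 1011 = 0101
Remainder (last 3 bits) = 101. This is the CRC / FCS.

101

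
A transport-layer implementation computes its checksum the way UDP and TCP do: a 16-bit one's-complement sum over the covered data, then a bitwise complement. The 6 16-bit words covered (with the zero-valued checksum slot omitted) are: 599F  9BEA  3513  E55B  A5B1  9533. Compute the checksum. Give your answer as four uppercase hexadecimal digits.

B521

One's-complement addition (fold any carry out of bit 15 back into bit 0):
  0x599F + 0x9BEA = 0x0F589
  0xF589 + 0x3513 = 0x12A9C → wrap carry → 0x2A9D
  0x2A9D + 0xE55B = 0x10FF8 → wrap carry → 0x0FF9
  0x0FF9 + 0xA5B1 = 0x0B5AA
  0xB5AA + 0x9533 = 0x14ADD → wrap carry → 0x4ADE
One's-complement sum = 0x4ADE.
Checksum = ~0x4ADE & 0xFFFF = 0xB521.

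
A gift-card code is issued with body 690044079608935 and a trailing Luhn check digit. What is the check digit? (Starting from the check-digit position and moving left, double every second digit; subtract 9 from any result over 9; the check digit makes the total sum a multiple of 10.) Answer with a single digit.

3

Partial digits right→left: 5 3 9 8 0 6 9 7 0 4 4 0 0 9 6
Double every second digit counting from the check-digit position (so the 1st, 3rd, 5th, ... of the partial from the right).
  doubled (with −9 where >9): 1 9 0 9 0 8 0 3 → sum 30
  kept as-is: 3 8 6 7 4 0 9 → sum 37
Total = 30 + 37 = 67.
Check digit = (10 − (67 mod 10)) mod 10 = 3.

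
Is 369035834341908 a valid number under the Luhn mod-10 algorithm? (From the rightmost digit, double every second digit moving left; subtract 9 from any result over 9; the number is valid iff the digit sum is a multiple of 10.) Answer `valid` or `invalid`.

invalid

From the right, keep odd positions and double even positions (subtract 9 from any doubled value over 9):
  doubled (positions 2,4,...): 0 2 6 6 1 0 3 → sum 18
  kept (positions 1,3,...): 8 9 4 4 8 3 9 3 → sum 48
Total = 66.
66 mod 10 = 6, so the number is invalid.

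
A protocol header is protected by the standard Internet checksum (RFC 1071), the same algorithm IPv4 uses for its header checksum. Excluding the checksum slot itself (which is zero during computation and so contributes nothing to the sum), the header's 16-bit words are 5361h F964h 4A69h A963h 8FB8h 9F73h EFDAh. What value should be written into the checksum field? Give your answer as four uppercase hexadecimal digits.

One's-complement addition (fold any carry out of bit 15 back into bit 0):
  0x5361 + 0xF964 = 0x14CC5 → wrap carry → 0x4CC6
  0x4CC6 + 0x4A69 = 0x0972F
  0x972F + 0xA963 = 0x14092 → wrap carry → 0x4093
  0x4093 + 0x8FB8 = 0x0D04B
  0xD04B + 0x9F73 = 0x16FBE → wrap carry → 0x6FBF
  0x6FBF + 0xEFDA = 0x15F99 → wrap carry → 0x5F9A
One's-complement sum = 0x5F9A.
Checksum = ~0x5F9A & 0xFFFF = 0xA065.

A065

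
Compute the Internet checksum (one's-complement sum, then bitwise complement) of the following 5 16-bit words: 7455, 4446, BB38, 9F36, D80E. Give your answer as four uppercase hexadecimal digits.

One's-complement addition (fold any carry out of bit 15 back into bit 0):
  0x7455 + 0x4446 = 0x0B89B
  0xB89B + 0xBB38 = 0x173D3 → wrap carry → 0x73D4
  0x73D4 + 0x9F36 = 0x1130A → wrap carry → 0x130B
  0x130B + 0xD80E = 0x0EB19
One's-complement sum = 0xEB19.
Checksum = ~0xEB19 & 0xFFFF = 0x14E6.

14E6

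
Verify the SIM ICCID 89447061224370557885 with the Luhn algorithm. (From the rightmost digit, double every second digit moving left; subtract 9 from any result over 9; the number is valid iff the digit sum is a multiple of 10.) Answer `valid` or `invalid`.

valid

From the right, keep odd positions and double even positions (subtract 9 from any doubled value over 9):
  doubled (positions 2,4,...): 7 5 1 5 8 4 3 5 8 7 → sum 53
  kept (positions 1,3,...): 5 8 5 0 3 2 1 0 4 9 → sum 37
Total = 90.
90 mod 10 = 0, so the number is valid.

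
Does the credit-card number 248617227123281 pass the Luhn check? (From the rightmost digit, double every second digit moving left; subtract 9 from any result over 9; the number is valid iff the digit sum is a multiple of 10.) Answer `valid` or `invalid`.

valid

From the right, keep odd positions and double even positions (subtract 9 from any doubled value over 9):
  doubled (positions 2,4,...): 7 6 2 4 5 3 8 → sum 35
  kept (positions 1,3,...): 1 2 2 7 2 1 8 2 → sum 25
Total = 60.
60 mod 10 = 0, so the number is valid.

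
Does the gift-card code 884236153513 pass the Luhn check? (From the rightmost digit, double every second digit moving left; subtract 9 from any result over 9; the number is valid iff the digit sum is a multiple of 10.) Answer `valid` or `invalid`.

valid

From the right, keep odd positions and double even positions (subtract 9 from any doubled value over 9):
  doubled (positions 2,4,...): 2 6 2 6 8 7 → sum 31
  kept (positions 1,3,...): 3 5 5 6 2 8 → sum 29
Total = 60.
60 mod 10 = 0, so the number is valid.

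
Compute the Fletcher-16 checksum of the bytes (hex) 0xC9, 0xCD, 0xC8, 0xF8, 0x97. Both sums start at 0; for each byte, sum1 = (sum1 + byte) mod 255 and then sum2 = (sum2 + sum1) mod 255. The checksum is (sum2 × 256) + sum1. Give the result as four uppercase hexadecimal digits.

Running sums (mod 255):
  after byte 0 (0xC9): sum1=201, sum2=201
  after byte 1 (0xCD): sum1=151, sum2=97
  after byte 2 (0xC8): sum1=96, sum2=193
  after byte 3 (0xF8): sum1=89, sum2=27
  after byte 4 (0x97): sum1=240, sum2=12
Checksum = sum2·256 + sum1 = 12·256 + 240 = 3312 = 0x0CF0.

0CF0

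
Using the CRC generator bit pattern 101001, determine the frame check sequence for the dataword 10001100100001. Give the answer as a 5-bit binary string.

10101

Append 5 zeros: 1000110010000100000. Divide by 101001 (XOR where the leading bit is 1):
  pos 0: 100011 XOR 101001 = 001010
  pos 2: 101000 XOR 101001 = 000001
  pos 7: 110000 XOR 101001 = 011001
  pos 8: 110011 XOR 101001 = 011010
  pos 9: 110100 XOR 101001 = 011101
  pos 10: 111010 XOR 101001 = 010011
  pos 11: 100110 XOR 101001 = 001111
  pos 13: 111100 XOR 101001 = 010101
Remainder (last 5 bits) = 10101. This is the CRC / FCS.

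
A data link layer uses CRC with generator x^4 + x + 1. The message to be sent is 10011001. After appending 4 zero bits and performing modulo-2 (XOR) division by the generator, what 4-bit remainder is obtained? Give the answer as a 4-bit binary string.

Append 4 zeros: 100110010000. Divide by 10011 (XOR where the leading bit is 1):
  pos 0: 10011 XOR 10011 = 00000
  pos 7: 10000 XOR 10011 = 00011
Remainder (last 4 bits) = 0011. This is the CRC / FCS.

0011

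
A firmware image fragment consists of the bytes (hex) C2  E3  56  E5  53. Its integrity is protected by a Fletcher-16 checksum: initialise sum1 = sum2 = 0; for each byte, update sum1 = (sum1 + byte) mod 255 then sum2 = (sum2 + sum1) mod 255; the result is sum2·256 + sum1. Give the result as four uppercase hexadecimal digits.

Running sums (mod 255):
  after byte 0 (C2): sum1=194, sum2=194
  after byte 1 (E3): sum1=166, sum2=105
  after byte 2 (56): sum1=252, sum2=102
  after byte 3 (E5): sum1=226, sum2=73
  after byte 4 (53): sum1=54, sum2=127
Checksum = sum2·256 + sum1 = 127·256 + 54 = 32566 = 0x7F36.

7F36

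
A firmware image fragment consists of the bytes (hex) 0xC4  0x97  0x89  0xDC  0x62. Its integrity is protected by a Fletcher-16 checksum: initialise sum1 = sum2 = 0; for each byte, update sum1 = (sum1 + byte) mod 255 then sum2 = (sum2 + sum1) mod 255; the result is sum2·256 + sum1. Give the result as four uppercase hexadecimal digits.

Running sums (mod 255):
  after byte 0 (0xC4): sum1=196, sum2=196
  after byte 1 (0x97): sum1=92, sum2=33
  after byte 2 (0x89): sum1=229, sum2=7
  after byte 3 (0xDC): sum1=194, sum2=201
  after byte 4 (0x62): sum1=37, sum2=238
Checksum = sum2·256 + sum1 = 238·256 + 37 = 60965 = 0xEE25.

EE25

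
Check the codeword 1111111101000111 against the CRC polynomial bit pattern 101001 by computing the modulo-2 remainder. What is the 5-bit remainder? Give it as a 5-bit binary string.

Modulo-2 division of 1111111101000111 by 101001:
  pos 0: 111111 XOR 101001 = 010110
  pos 1: 101101 XOR 101001 = 000100
  pos 4: 100101 XOR 101001 = 001100
  pos 6: 110000 XOR 101001 = 011001
  pos 7: 110010 XOR 101001 = 011011
  pos 8: 110111 XOR 101001 = 011110
  pos 9: 111101 XOR 101001 = 010100
  pos 10: 101001 XOR 101001 = 000000
Remainder = 00000 (zero — the frame passes the CRC check).

00000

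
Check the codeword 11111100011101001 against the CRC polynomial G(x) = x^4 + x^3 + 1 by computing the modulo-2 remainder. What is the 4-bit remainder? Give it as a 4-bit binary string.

Modulo-2 division of 11111100011101001 by 11001:
  pos 0: 11111 XOR 11001 = 00110
  pos 2: 11010 XOR 11001 = 00011
  pos 5: 11001 XOR 11001 = 00000
  pos 10: 11010 XOR 11001 = 00011
Remainder = 1101 (nonzero — an error is detected).

1101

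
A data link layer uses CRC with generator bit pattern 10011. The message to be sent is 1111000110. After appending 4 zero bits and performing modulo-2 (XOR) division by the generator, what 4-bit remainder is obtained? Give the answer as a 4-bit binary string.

Append 4 zeros: 11110001100000. Divide by 10011 (XOR where the leading bit is 1):
  pos 0: 11110 XOR 10011 = 01101
  pos 1: 11010 XOR 10011 = 01001
  pos 2: 10010 XOR 10011 = 00001
  pos 6: 11100 XOR 10011 = 01111
  pos 7: 11110 XOR 10011 = 01101
  pos 8: 11010 XOR 10011 = 01001
  pos 9: 10010 XOR 10011 = 00001
Remainder (last 4 bits) = 0001. This is the CRC / FCS.

0001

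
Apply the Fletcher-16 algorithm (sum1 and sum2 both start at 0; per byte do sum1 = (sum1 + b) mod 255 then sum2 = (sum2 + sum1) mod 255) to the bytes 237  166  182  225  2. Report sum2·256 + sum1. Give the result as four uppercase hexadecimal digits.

2A2F

Running sums (mod 255):
  after byte 0 (237): sum1=237, sum2=237
  after byte 1 (166): sum1=148, sum2=130
  after byte 2 (182): sum1=75, sum2=205
  after byte 3 (225): sum1=45, sum2=250
  after byte 4 (2): sum1=47, sum2=42
Checksum = sum2·256 + sum1 = 42·256 + 47 = 10799 = 0x2A2F.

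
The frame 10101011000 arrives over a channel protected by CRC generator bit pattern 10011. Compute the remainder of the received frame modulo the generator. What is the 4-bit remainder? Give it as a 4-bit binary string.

0101

Modulo-2 division of 10101011000 by 10011:
  pos 0: 10101 XOR 10011 = 00110
  pos 2: 11001 XOR 10011 = 01010
  pos 3: 10101 XOR 10011 = 00110
  pos 5: 11000 XOR 10011 = 01011
  pos 6: 10110 XOR 10011 = 00101
Remainder = 0101 (nonzero — an error is detected).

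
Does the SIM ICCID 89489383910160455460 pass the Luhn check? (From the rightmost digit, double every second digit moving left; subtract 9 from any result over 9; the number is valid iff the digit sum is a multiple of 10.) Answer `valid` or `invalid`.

From the right, keep odd positions and double even positions (subtract 9 from any doubled value over 9):
  doubled (positions 2,4,...): 3 1 8 3 0 9 7 9 8 7 → sum 55
  kept (positions 1,3,...): 0 4 5 0 1 1 3 3 8 9 → sum 34
Total = 89.
89 mod 10 = 9, so the number is invalid.

invalid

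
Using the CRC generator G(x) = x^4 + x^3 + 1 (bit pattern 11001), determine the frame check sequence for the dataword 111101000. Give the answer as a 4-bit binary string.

0110

Append 4 zeros: 1111010000000. Divide by 11001 (XOR where the leading bit is 1):
  pos 0: 11110 XOR 11001 = 00111
  pos 2: 11110 XOR 11001 = 00111
  pos 4: 11100 XOR 11001 = 00101
  pos 6: 10100 XOR 11001 = 01101
  pos 7: 11010 XOR 11001 = 00011
Remainder (last 4 bits) = 0110. This is the CRC / FCS.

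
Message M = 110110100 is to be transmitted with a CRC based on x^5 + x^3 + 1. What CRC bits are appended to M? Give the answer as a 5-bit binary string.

Append 5 zeros: 11011010000000. Divide by 101001 (XOR where the leading bit is 1):
  pos 0: 110110 XOR 101001 = 011111
  pos 1: 111111 XOR 101001 = 010110
  pos 2: 101100 XOR 101001 = 000101
  pos 5: 101000 XOR 101001 = 000001
Remainder (last 5 bits) = 01000. This is the CRC / FCS.

01000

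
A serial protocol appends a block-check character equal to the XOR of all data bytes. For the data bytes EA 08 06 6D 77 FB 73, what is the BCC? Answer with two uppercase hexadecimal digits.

76

XOR the bytes together:
  start with 0xEA
  0xEA ⊕ 0x08 = 0xE2
  0xE2 ⊕ 0x06 = 0xE4
  0xE4 ⊕ 0x6D = 0x89
  0x89 ⊕ 0x77 = 0xFE
  0xFE ⊕ 0xFB = 0x05
  0x05 ⊕ 0x73 = 0x76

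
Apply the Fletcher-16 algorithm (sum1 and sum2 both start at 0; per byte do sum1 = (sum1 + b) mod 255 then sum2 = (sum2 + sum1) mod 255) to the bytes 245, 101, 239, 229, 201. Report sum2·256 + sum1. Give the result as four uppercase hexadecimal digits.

C8FA

Running sums (mod 255):
  after byte 0 (245): sum1=245, sum2=245
  after byte 1 (101): sum1=91, sum2=81
  after byte 2 (239): sum1=75, sum2=156
  after byte 3 (229): sum1=49, sum2=205
  after byte 4 (201): sum1=250, sum2=200
Checksum = sum2·256 + sum1 = 200·256 + 250 = 51450 = 0xC8FA.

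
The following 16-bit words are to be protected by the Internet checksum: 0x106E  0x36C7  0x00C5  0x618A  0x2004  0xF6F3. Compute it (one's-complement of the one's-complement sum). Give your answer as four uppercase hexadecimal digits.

3F83

One's-complement addition (fold any carry out of bit 15 back into bit 0):
  0x106E + 0x36C7 = 0x04735
  0x4735 + 0x00C5 = 0x047FA
  0x47FA + 0x618A = 0x0A984
  0xA984 + 0x2004 = 0x0C988
  0xC988 + 0xF6F3 = 0x1C07B → wrap carry → 0xC07C
One's-complement sum = 0xC07C.
Checksum = ~0xC07C & 0xFFFF = 0x3F83.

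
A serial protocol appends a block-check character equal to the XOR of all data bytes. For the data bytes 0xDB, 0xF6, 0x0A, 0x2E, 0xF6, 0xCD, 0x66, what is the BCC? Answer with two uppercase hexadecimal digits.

54

XOR the bytes together:
  start with 0xDB
  0xDB ⊕ 0xF6 = 0x2D
  0x2D ⊕ 0x0A = 0x27
  0x27 ⊕ 0x2E = 0x09
  0x09 ⊕ 0xF6 = 0xFF
  0xFF ⊕ 0xCD = 0x32
  0x32 ⊕ 0x66 = 0x54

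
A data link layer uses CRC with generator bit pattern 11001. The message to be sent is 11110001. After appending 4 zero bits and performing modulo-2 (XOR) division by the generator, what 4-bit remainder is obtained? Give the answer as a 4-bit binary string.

0101

Append 4 zeros: 111100010000. Divide by 11001 (XOR where the leading bit is 1):
  pos 0: 11110 XOR 11001 = 00111
  pos 2: 11100 XOR 11001 = 00101
  pos 4: 10110 XOR 11001 = 01111
  pos 5: 11110 XOR 11001 = 00111
  pos 7: 11100 XOR 11001 = 00101
Remainder (last 4 bits) = 0101. This is the CRC / FCS.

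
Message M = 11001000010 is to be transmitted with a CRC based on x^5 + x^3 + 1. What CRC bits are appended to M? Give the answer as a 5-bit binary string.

11000

Append 5 zeros: 1100100001000000. Divide by 101001 (XOR where the leading bit is 1):
  pos 0: 110010 XOR 101001 = 011011
  pos 1: 110110 XOR 101001 = 011111
  pos 2: 111110 XOR 101001 = 010111
  pos 3: 101110 XOR 101001 = 000111
  pos 6: 111100 XOR 101001 = 010101
  pos 7: 101010 XOR 101001 = 000011
Remainder (last 5 bits) = 11000. This is the CRC / FCS.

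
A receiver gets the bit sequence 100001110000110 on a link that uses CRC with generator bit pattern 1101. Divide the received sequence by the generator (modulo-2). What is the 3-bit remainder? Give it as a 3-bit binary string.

000

Modulo-2 division of 100001110000110 by 1101:
  pos 0: 1000 XOR 1101 = 0101
  pos 1: 1010 XOR 1101 = 0111
  pos 2: 1111 XOR 1101 = 0010
  pos 4: 1011 XOR 1101 = 0110
  pos 5: 1100 XOR 1101 = 0001
  pos 8: 1000 XOR 1101 = 0101
  pos 9: 1011 XOR 1101 = 0110
  pos 10: 1101 XOR 1101 = 0000
Remainder = 000 (zero — the frame passes the CRC check).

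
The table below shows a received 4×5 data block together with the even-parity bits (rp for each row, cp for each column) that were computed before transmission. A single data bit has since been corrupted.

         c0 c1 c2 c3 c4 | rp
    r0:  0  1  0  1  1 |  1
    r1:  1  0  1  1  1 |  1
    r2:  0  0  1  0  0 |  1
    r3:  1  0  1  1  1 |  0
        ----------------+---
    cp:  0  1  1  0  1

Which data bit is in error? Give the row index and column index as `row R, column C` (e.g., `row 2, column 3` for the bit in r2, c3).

row 1, column 3

Recompute each row's even parity and compare to rp:
  r0: data parity 1, sent rp 1 → ok
  r1: data parity 0, sent rp 1 → mismatch
  r2: data parity 1, sent rp 1 → ok
  r3: data parity 0, sent rp 0 → ok
Recompute each column's even parity and compare to cp:
  c0: data parity 0, sent cp 0 → ok
  c1: data parity 1, sent cp 1 → ok
  c2: data parity 1, sent cp 1 → ok
  c3: data parity 1, sent cp 0 → mismatch
  c4: data parity 1, sent cp 1 → ok
Exactly one row (r1) and one column (c3) fail → the flipped bit is at their intersection.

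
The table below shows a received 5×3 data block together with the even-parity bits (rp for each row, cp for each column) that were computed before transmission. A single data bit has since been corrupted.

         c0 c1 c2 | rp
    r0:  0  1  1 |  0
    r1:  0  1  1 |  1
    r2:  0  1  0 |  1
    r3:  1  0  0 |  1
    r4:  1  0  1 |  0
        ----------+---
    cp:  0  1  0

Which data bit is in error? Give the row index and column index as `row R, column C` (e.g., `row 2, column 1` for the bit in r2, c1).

Recompute each row's even parity and compare to rp:
  r0: data parity 0, sent rp 0 → ok
  r1: data parity 0, sent rp 1 → mismatch
  r2: data parity 1, sent rp 1 → ok
  r3: data parity 1, sent rp 1 → ok
  r4: data parity 0, sent rp 0 → ok
Recompute each column's even parity and compare to cp:
  c0: data parity 0, sent cp 0 → ok
  c1: data parity 1, sent cp 1 → ok
  c2: data parity 1, sent cp 0 → mismatch
Exactly one row (r1) and one column (c2) fail → the flipped bit is at their intersection.

row 1, column 2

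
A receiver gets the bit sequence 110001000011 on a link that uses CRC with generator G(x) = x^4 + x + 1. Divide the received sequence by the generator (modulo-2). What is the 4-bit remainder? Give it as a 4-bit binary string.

Modulo-2 division of 110001000011 by 10011:
  pos 0: 11000 XOR 10011 = 01011
  pos 1: 10111 XOR 10011 = 00100
  pos 3: 10000 XOR 10011 = 00011
  pos 6: 11001 XOR 10011 = 01010
  pos 7: 10101 XOR 10011 = 00110
Remainder = 0110 (nonzero — an error is detected).

0110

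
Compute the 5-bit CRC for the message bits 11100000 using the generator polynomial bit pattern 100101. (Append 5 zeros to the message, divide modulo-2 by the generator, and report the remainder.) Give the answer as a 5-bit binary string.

11000

Append 5 zeros: 1110000000000. Divide by 100101 (XOR where the leading bit is 1):
  pos 0: 111000 XOR 100101 = 011101
  pos 1: 111010 XOR 100101 = 011111
  pos 2: 111110 XOR 100101 = 011011
  pos 3: 110110 XOR 100101 = 010011
  pos 4: 100110 XOR 100101 = 000011
Remainder (last 5 bits) = 11000. This is the CRC / FCS.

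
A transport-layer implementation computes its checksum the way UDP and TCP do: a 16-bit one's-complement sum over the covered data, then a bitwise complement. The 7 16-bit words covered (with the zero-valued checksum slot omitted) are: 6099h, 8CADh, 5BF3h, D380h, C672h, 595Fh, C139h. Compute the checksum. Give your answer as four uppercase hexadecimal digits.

One's-complement addition (fold any carry out of bit 15 back into bit 0):
  0x6099 + 0x8CAD = 0x0ED46
  0xED46 + 0x5BF3 = 0x14939 → wrap carry → 0x493A
  0x493A + 0xD380 = 0x11CBA → wrap carry → 0x1CBB
  0x1CBB + 0xC672 = 0x0E32D
  0xE32D + 0x595F = 0x13C8C → wrap carry → 0x3C8D
  0x3C8D + 0xC139 = 0x0FDC6
One's-complement sum = 0xFDC6.
Checksum = ~0xFDC6 & 0xFFFF = 0x0239.

0239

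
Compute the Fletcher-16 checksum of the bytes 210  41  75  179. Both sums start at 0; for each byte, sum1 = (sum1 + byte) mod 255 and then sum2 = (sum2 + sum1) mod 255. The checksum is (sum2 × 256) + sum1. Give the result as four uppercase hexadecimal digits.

11FA

Running sums (mod 255):
  after byte 0 (210): sum1=210, sum2=210
  after byte 1 (41): sum1=251, sum2=206
  after byte 2 (75): sum1=71, sum2=22
  after byte 3 (179): sum1=250, sum2=17
Checksum = sum2·256 + sum1 = 17·256 + 250 = 4602 = 0x11FA.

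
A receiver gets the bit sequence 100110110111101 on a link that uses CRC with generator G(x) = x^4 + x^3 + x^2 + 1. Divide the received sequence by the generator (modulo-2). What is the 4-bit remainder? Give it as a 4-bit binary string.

0000

Modulo-2 division of 100110110111101 by 11101:
  pos 0: 10011 XOR 11101 = 01110
  pos 1: 11100 XOR 11101 = 00001
  pos 5: 11101 XOR 11101 = 00000
  pos 10: 11101 XOR 11101 = 00000
Remainder = 0000 (zero — the frame passes the CRC check).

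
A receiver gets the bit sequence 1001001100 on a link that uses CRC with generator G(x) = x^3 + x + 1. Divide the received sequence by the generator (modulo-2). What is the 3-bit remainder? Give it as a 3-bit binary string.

Modulo-2 division of 1001001100 by 1011:
  pos 0: 1001 XOR 1011 = 0010
  pos 2: 1000 XOR 1011 = 0011
  pos 4: 1111 XOR 1011 = 0100
  pos 5: 1000 XOR 1011 = 0011
Remainder = 110 (nonzero — an error is detected).

110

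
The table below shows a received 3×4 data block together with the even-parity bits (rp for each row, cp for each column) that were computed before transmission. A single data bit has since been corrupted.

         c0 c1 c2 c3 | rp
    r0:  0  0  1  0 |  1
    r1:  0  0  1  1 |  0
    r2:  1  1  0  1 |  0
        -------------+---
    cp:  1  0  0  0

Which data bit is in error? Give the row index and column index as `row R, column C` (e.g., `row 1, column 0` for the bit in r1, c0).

Recompute each row's even parity and compare to rp:
  r0: data parity 1, sent rp 1 → ok
  r1: data parity 0, sent rp 0 → ok
  r2: data parity 1, sent rp 0 → mismatch
Recompute each column's even parity and compare to cp:
  c0: data parity 1, sent cp 1 → ok
  c1: data parity 1, sent cp 0 → mismatch
  c2: data parity 0, sent cp 0 → ok
  c3: data parity 0, sent cp 0 → ok
Exactly one row (r2) and one column (c1) fail → the flipped bit is at their intersection.

row 2, column 1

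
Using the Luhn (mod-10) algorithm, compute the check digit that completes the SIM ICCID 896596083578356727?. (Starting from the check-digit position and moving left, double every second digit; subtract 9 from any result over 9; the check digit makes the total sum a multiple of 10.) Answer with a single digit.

7

Partial digits right→left: 7 2 7 6 5 3 8 7 5 3 8 0 6 9 5 6 9 8
Double every second digit counting from the check-digit position (so the 1st, 3rd, 5th, ... of the partial from the right).
  doubled (with −9 where >9): 5 5 1 7 1 7 3 1 9 → sum 39
  kept as-is: 2 6 3 7 3 0 9 6 8 → sum 44
Total = 39 + 44 = 83.
Check digit = (10 − (83 mod 10)) mod 10 = 7.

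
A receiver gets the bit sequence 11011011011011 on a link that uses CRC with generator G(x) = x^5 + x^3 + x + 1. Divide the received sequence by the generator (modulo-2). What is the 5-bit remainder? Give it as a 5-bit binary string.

Modulo-2 division of 11011011011011 by 101011:
  pos 0: 110110 XOR 101011 = 011101
  pos 1: 111011 XOR 101011 = 010000
  pos 2: 100001 XOR 101011 = 001010
  pos 4: 101001 XOR 101011 = 000010
  pos 8: 101011 XOR 101011 = 000000
Remainder = 00000 (zero — the frame passes the CRC check).

00000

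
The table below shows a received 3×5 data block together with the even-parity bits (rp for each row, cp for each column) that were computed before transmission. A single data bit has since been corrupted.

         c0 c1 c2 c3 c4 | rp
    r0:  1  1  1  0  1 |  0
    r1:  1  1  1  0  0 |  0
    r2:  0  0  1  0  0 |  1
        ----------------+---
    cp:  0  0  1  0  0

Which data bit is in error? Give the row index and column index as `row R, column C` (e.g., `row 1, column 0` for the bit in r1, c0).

row 1, column 4

Recompute each row's even parity and compare to rp:
  r0: data parity 0, sent rp 0 → ok
  r1: data parity 1, sent rp 0 → mismatch
  r2: data parity 1, sent rp 1 → ok
Recompute each column's even parity and compare to cp:
  c0: data parity 0, sent cp 0 → ok
  c1: data parity 0, sent cp 0 → ok
  c2: data parity 1, sent cp 1 → ok
  c3: data parity 0, sent cp 0 → ok
  c4: data parity 1, sent cp 0 → mismatch
Exactly one row (r1) and one column (c4) fail → the flipped bit is at their intersection.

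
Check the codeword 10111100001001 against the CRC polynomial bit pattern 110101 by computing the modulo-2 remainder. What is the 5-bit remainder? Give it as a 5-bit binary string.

00010

Modulo-2 division of 10111100001001 by 110101:
  pos 0: 101111 XOR 110101 = 011010
  pos 1: 110100 XOR 110101 = 000001
  pos 6: 100010 XOR 110101 = 010111
  pos 7: 101110 XOR 110101 = 011011
  pos 8: 110111 XOR 110101 = 000010
Remainder = 00010 (nonzero — an error is detected).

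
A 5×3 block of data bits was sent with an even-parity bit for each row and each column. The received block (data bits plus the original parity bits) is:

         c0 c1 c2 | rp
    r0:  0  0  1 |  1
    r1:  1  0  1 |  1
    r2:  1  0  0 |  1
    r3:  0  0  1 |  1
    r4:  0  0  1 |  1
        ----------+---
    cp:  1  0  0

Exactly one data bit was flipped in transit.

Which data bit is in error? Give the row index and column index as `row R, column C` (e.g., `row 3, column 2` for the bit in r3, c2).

row 1, column 0

Recompute each row's even parity and compare to rp:
  r0: data parity 1, sent rp 1 → ok
  r1: data parity 0, sent rp 1 → mismatch
  r2: data parity 1, sent rp 1 → ok
  r3: data parity 1, sent rp 1 → ok
  r4: data parity 1, sent rp 1 → ok
Recompute each column's even parity and compare to cp:
  c0: data parity 0, sent cp 1 → mismatch
  c1: data parity 0, sent cp 0 → ok
  c2: data parity 0, sent cp 0 → ok
Exactly one row (r1) and one column (c0) fail → the flipped bit is at their intersection.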